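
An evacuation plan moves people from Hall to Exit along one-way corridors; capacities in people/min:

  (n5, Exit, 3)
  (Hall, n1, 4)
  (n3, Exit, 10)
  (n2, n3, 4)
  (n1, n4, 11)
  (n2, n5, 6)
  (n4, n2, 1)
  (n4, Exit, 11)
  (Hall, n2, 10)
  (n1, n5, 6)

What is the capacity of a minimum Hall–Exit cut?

11

Augment Hall→n1→n4→Exit: bottleneck 4, flow now 4.
Augment Hall→n2→n3→Exit: bottleneck 4, flow now 8.
Augment Hall→n2→n5→Exit: bottleneck 3, flow now 11.
No augmenting path remains; maximum flow = 11.
By max-flow min-cut, the minimum cut capacity equals the max flow.
In the residual graph, reachable from Hall: {Hall, n2, n5}.
Min-cut edges: Hall→n1 (4), n2→n3 (4), n5→Exit (3); capacity 4 + 4 + 3 = 11.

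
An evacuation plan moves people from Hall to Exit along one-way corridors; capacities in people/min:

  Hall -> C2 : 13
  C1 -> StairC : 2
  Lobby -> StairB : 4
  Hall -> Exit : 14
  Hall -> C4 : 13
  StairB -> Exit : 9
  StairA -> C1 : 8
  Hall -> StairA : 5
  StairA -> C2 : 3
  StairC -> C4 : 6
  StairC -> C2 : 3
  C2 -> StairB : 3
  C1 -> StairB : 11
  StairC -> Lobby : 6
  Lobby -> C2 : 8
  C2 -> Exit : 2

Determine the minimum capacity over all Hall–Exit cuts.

24

Augment Hall→Exit: bottleneck 14, flow now 14.
Augment Hall→C2→Exit: bottleneck 2, flow now 16.
Augment Hall→C2→StairB→Exit: bottleneck 3, flow now 19.
Augment Hall→StairA→C1→StairB→Exit: bottleneck 5, flow now 24.
No augmenting path remains; maximum flow = 24.
By max-flow min-cut, the minimum cut capacity equals the max flow.
In the residual graph, reachable from Hall: {Hall, C4, C2}.
Min-cut edges: Hall→StairA (5), Hall→Exit (14), C2→StairB (3), C2→Exit (2); capacity 5 + 14 + 3 + 2 = 24.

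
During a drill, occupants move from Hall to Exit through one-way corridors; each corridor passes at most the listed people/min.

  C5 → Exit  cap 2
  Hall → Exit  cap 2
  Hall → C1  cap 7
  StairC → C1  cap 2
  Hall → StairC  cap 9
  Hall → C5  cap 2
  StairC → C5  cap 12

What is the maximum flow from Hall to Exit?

4

Augment Hall→Exit: bottleneck 2, flow now 2.
Augment Hall→C5→Exit: bottleneck 2, flow now 4.
No augmenting path remains; maximum flow = 4.
In the residual graph, reachable from Hall: {Hall, StairC, C5, C1}.
Min-cut edges: Hall→Exit (2), C5→Exit (2); capacity 2 + 2 = 4.
This cut is saturated, so no flow can exceed 4.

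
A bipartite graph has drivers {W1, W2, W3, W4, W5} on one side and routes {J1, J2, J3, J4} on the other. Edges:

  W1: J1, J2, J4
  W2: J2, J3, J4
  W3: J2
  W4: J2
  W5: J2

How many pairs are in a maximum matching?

Unit-capacity flow: source→left, listed edges, right→sink; max matching = max flow.
Augmenting path W1→J1 (+1); matched 1.
Augmenting path W2→J2 (+1); matched 2.
Augmenting path W3→J2→W2→J3 (+1); matched 3.
No augmenting path remains; maximum matching = 3.
König certificate: {W1, W2, J2} is a vertex cover of size 3 (every listed pair touches it), so no matching can be larger.

3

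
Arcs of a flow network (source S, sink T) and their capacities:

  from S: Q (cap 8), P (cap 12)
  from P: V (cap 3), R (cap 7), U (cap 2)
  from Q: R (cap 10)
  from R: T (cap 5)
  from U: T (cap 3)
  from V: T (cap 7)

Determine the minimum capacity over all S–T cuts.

Augment S→P→R→T: bottleneck 5, flow now 5.
Augment S→P→U→T: bottleneck 2, flow now 7.
Augment S→P→V→T: bottleneck 3, flow now 10.
No augmenting path remains; maximum flow = 10.
By max-flow min-cut, the minimum cut capacity equals the max flow.
In the residual graph, reachable from S: {S, P, Q, R}.
Min-cut edges: P→U (2), P→V (3), R→T (5); capacity 2 + 3 + 5 = 10.

10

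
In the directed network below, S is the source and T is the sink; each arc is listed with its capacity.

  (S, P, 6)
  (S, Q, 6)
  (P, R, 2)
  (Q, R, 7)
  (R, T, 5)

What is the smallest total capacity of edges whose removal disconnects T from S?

Augment S→P→R→T: bottleneck 2, flow now 2.
Augment S→Q→R→T: bottleneck 3, flow now 5.
No augmenting path remains; maximum flow = 5.
By max-flow min-cut, the minimum cut capacity equals the max flow.
In the residual graph, reachable from S: {S, P, Q, R}.
Min-cut edges: R→T (5); capacity 5 = 5.

5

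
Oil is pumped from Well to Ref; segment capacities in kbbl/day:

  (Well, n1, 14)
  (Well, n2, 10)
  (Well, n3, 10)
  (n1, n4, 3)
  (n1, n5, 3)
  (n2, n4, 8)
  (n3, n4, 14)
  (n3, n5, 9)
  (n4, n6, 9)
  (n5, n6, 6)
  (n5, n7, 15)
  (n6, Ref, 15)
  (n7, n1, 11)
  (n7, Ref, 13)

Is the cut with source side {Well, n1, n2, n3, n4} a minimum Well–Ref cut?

Given cut capacity: 3 + 9 + 9 = 21.
Augment Well→n1→n4→n6→Ref: bottleneck 3, flow now 3.
Augment Well→n1→n5→n6→Ref: bottleneck 3, flow now 6.
Augment Well→n2→n4→n6→Ref: bottleneck 6, flow now 12.
Augment Well→n3→n5→n6→Ref: bottleneck 3, flow now 15.
Augment Well→n3→n5→n7→Ref: bottleneck 6, flow now 21.
No augmenting path remains; maximum flow = 21.
Cut capacity 21 equals the max flow, so it is a minimum cut.

Yes — it is a minimum cut (capacity 21).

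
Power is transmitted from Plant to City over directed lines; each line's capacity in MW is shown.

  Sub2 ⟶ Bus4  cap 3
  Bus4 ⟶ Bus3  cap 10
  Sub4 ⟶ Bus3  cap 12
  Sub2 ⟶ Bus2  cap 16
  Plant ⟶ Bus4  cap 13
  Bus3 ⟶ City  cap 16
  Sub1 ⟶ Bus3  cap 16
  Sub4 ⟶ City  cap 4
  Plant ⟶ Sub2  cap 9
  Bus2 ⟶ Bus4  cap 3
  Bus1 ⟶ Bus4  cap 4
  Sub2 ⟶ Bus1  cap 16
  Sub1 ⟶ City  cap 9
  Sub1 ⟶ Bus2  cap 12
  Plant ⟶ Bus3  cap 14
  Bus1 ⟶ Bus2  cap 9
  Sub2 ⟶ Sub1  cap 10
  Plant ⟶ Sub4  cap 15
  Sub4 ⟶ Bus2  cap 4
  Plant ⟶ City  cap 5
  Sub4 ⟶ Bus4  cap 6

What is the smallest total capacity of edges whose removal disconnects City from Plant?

34

Augment Plant→City: bottleneck 5, flow now 5.
Augment Plant→Sub4→City: bottleneck 4, flow now 9.
Augment Plant→Bus3→City: bottleneck 14, flow now 23.
Augment Plant→Sub2→Sub1→City: bottleneck 9, flow now 32.
Augment Plant→Sub4→Bus3→City: bottleneck 2, flow now 34.
No augmenting path remains; maximum flow = 34.
By max-flow min-cut, the minimum cut capacity equals the max flow.
In the residual graph, reachable from Plant: {Plant, Sub4, Bus2, Bus4, Bus3}.
Min-cut edges: Plant→Sub2 (9), Plant→City (5), Sub4→City (4), Bus3→City (16); capacity 9 + 5 + 4 + 16 = 34.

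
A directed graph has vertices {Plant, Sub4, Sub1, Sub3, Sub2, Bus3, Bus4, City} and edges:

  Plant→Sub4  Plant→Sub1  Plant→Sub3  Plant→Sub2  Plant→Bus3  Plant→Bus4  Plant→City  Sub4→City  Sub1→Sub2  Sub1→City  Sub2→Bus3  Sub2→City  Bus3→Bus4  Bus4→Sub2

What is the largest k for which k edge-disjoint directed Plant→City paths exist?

Assign every edge capacity 1; by Menger, the answer equals the max flow.
Path Plant→City (+1); total 1.
Path Plant→Sub4→City (+1); total 2.
Path Plant→Sub1→City (+1); total 3.
Path Plant→Sub2→City (+1); total 4.
No residual Plant→City path; max flow = 4.
Certifying cut of size 4: {Plant→City, Plant→Sub1, Plant→Sub4, Sub2→City}.

4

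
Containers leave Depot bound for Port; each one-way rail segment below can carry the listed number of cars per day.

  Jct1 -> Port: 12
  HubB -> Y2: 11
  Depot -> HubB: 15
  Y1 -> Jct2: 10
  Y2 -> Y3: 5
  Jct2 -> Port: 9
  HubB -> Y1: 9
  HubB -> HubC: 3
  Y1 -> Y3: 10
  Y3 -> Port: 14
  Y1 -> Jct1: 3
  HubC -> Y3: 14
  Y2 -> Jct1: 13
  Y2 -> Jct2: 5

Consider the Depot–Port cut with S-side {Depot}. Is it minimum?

Given cut capacity: 15 = 15.
Augment Depot→HubB→HubC→Y3→Port: bottleneck 3, flow now 3.
Augment Depot→HubB→Y2→Y3→Port: bottleneck 5, flow now 8.
Augment Depot→HubB→Y2→Jct1→Port: bottleneck 6, flow now 14.
Augment Depot→HubB→Y1→Y3→Port: bottleneck 1, flow now 15.
No augmenting path remains; maximum flow = 15.
Cut capacity 15 equals the max flow, so it is a minimum cut.

Yes — it is a minimum cut (capacity 15).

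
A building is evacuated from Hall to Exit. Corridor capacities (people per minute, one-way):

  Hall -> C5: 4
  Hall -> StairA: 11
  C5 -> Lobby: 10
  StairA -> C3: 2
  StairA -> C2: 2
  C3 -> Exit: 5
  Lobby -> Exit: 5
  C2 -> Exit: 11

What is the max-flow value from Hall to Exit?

Augment Hall→C5→Lobby→Exit: bottleneck 4, flow now 4.
Augment Hall→StairA→C3→Exit: bottleneck 2, flow now 6.
Augment Hall→StairA→C2→Exit: bottleneck 2, flow now 8.
No augmenting path remains; maximum flow = 8.
In the residual graph, reachable from Hall: {Hall, StairA}.
Min-cut edges: Hall→C5 (4), StairA→C3 (2), StairA→C2 (2); capacity 4 + 2 + 2 = 8.
This cut is saturated, so no flow can exceed 8.

8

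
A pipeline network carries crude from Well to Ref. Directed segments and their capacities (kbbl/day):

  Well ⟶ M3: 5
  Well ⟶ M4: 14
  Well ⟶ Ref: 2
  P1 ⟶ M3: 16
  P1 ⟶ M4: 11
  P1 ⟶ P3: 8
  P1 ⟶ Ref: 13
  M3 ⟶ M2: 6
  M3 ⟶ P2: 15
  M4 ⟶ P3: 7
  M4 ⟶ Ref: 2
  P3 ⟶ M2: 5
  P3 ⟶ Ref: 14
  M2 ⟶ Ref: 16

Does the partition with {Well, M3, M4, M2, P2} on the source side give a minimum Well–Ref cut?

Given cut capacity: 2 + 7 + 2 + 16 = 27.
Augment Well→Ref: bottleneck 2, flow now 2.
Augment Well→M4→Ref: bottleneck 2, flow now 4.
Augment Well→M3→M2→Ref: bottleneck 5, flow now 9.
Augment Well→M4→P3→Ref: bottleneck 7, flow now 16.
No augmenting path remains; maximum flow = 16.
In the residual graph, reachable from Well: {Well, M4}.
Min-cut edges: Well→M3 (5), Well→Ref (2), M4→P3 (7), M4→Ref (2); capacity 5 + 2 + 7 + 2 = 16.
Cut capacity 27 exceeds the max flow 16, so it is not minimum.

No — its capacity is 27, but the minimum cut has capacity 16.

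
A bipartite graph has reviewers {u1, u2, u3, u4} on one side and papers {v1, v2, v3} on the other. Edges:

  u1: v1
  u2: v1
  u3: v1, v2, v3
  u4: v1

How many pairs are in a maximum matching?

Unit-capacity flow: source→left, listed edges, right→sink; max matching = max flow.
Augmenting path u1→v1 (+1); matched 1.
Augmenting path u3→v2 (+1); matched 2.
No augmenting path remains; maximum matching = 2.
König certificate: {u3, v1} is a vertex cover of size 2 (every listed pair touches it), so no matching can be larger.

2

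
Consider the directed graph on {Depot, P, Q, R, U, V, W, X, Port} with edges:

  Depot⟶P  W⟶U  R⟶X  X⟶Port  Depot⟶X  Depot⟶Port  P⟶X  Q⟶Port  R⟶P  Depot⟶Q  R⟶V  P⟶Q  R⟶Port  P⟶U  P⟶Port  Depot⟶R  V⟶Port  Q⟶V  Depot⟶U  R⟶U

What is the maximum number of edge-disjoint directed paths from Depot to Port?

Assign every edge capacity 1; by Menger, the answer equals the max flow.
Path Depot→Port (+1); total 1.
Path Depot→P→Port (+1); total 2.
Path Depot→Q→Port (+1); total 3.
Path Depot→R→Port (+1); total 4.
Path Depot→X→Port (+1); total 5.
No residual Depot→Port path; max flow = 5.
Certifying cut of size 5: {Depot→P, Depot→Port, Depot→Q, Depot→R, Depot→X}.

5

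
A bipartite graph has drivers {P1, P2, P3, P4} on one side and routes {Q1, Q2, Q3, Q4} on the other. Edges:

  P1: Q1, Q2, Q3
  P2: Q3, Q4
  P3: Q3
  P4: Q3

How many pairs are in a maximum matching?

Unit-capacity flow: source→left, listed edges, right→sink; max matching = max flow.
Augmenting path P1→Q1 (+1); matched 1.
Augmenting path P2→Q3 (+1); matched 2.
Augmenting path P3→Q3→P2→Q4 (+1); matched 3.
No augmenting path remains; maximum matching = 3.
König certificate: {P1, P2, Q3} is a vertex cover of size 3 (every listed pair touches it), so no matching can be larger.

3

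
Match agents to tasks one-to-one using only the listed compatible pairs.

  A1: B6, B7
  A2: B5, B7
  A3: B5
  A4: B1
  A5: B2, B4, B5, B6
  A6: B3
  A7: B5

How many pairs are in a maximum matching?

Unit-capacity flow: source→left, listed edges, right→sink; max matching = max flow.
Augmenting path A1→B6 (+1); matched 1.
Augmenting path A2→B5 (+1); matched 2.
Augmenting path A4→B1 (+1); matched 3.
Augmenting path A5→B2 (+1); matched 4.
Augmenting path A6→B3 (+1); matched 5.
Augmenting path A3→B5→A2→B7 (+1); matched 6.
No augmenting path remains; maximum matching = 6.
König certificate: {A1, A2, A4, A5, A6, B5} is a vertex cover of size 6 (every listed pair touches it), so no matching can be larger.

6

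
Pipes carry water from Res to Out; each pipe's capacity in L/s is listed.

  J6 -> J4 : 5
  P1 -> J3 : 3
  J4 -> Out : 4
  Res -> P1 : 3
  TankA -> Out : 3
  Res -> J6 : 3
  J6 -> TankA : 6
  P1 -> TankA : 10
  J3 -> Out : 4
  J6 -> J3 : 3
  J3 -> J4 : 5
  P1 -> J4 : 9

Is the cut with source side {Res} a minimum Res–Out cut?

Yes — it is a minimum cut (capacity 6).

Given cut capacity: 3 + 3 = 6.
Augment Res→P1→J3→Out: bottleneck 3, flow now 3.
Augment Res→J6→J3→Out: bottleneck 1, flow now 4.
Augment Res→J6→TankA→Out: bottleneck 2, flow now 6.
No augmenting path remains; maximum flow = 6.
Cut capacity 6 equals the max flow, so it is a minimum cut.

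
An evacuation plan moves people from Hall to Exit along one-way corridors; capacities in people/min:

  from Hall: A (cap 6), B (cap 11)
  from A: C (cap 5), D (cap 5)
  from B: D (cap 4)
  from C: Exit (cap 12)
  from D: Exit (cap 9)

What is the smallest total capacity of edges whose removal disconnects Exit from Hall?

Augment Hall→A→C→Exit: bottleneck 5, flow now 5.
Augment Hall→A→D→Exit: bottleneck 1, flow now 6.
Augment Hall→B→D→Exit: bottleneck 4, flow now 10.
No augmenting path remains; maximum flow = 10.
By max-flow min-cut, the minimum cut capacity equals the max flow.
In the residual graph, reachable from Hall: {Hall, B}.
Min-cut edges: Hall→A (6), B→D (4); capacity 6 + 4 = 10.

10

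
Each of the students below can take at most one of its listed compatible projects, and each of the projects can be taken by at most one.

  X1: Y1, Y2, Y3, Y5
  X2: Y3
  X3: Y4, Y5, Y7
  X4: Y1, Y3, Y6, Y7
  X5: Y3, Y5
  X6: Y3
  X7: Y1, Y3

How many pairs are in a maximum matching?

Unit-capacity flow: source→left, listed edges, right→sink; max matching = max flow.
Augmenting path X1→Y1 (+1); matched 1.
Augmenting path X2→Y3 (+1); matched 2.
Augmenting path X3→Y4 (+1); matched 3.
Augmenting path X4→Y6 (+1); matched 4.
Augmenting path X5→Y5 (+1); matched 5.
Augmenting path X7→Y1→X1→Y2 (+1); matched 6.
No augmenting path remains; maximum matching = 6.
König certificate: {X1, X3, X4, X5, X7, Y3} is a vertex cover of size 6 (every listed pair touches it), so no matching can be larger.

6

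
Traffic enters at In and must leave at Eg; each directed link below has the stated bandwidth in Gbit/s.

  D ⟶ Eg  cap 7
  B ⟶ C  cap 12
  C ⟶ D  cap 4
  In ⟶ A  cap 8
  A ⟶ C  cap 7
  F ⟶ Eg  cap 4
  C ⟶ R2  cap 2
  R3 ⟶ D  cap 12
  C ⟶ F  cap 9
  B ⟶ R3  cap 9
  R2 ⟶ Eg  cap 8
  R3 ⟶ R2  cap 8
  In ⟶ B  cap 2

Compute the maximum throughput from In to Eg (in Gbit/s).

9

Augment In→B→R3→R2→Eg: bottleneck 2, flow now 2.
Augment In→A→C→R2→Eg: bottleneck 2, flow now 4.
Augment In→A→C→F→Eg: bottleneck 4, flow now 8.
Augment In→A→C→D→Eg: bottleneck 1, flow now 9.
No augmenting path remains; maximum flow = 9.
In the residual graph, reachable from In: {In, A}.
Min-cut edges: In→B (2), A→C (7); capacity 2 + 7 = 9.
This cut is saturated, so no flow can exceed 9.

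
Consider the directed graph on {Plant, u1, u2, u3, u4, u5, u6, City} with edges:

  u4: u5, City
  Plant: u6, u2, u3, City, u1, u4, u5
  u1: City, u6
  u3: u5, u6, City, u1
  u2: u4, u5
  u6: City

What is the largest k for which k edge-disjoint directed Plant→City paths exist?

Assign every edge capacity 1; by Menger, the answer equals the max flow.
Path Plant→City (+1); total 1.
Path Plant→u1→City (+1); total 2.
Path Plant→u3→City (+1); total 3.
Path Plant→u4→City (+1); total 4.
Path Plant→u6→City (+1); total 5.
No residual Plant→City path; max flow = 5.
Certifying cut of size 5: {Plant→City, Plant→u1, Plant→u3, Plant→u6, u4→City}.

5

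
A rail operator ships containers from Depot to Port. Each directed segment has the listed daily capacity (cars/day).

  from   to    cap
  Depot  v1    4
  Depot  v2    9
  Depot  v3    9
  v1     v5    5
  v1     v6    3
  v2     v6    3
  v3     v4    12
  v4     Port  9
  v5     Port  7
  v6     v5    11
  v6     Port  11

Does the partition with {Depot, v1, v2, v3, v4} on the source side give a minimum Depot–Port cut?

Given cut capacity: 5 + 3 + 3 + 9 = 20.
Augment Depot→v1→v5→Port: bottleneck 4, flow now 4.
Augment Depot→v2→v6→Port: bottleneck 3, flow now 7.
Augment Depot→v3→v4→Port: bottleneck 9, flow now 16.
No augmenting path remains; maximum flow = 16.
In the residual graph, reachable from Depot: {Depot, v2}.
Min-cut edges: Depot→v1 (4), Depot→v3 (9), v2→v6 (3); capacity 4 + 9 + 3 = 16.
Cut capacity 20 exceeds the max flow 16, so it is not minimum.

No — its capacity is 20, but the minimum cut has capacity 16.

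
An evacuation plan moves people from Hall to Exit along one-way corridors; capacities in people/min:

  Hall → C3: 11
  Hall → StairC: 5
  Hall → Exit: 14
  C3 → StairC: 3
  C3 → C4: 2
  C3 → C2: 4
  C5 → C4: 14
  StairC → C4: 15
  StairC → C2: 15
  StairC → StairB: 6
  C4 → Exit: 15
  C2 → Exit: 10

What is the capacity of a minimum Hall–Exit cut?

28

Augment Hall→Exit: bottleneck 14, flow now 14.
Augment Hall→C3→C4→Exit: bottleneck 2, flow now 16.
Augment Hall→C3→C2→Exit: bottleneck 4, flow now 20.
Augment Hall→StairC→C4→Exit: bottleneck 5, flow now 25.
Augment Hall→C3→StairC→C4→Exit: bottleneck 3, flow now 28.
No augmenting path remains; maximum flow = 28.
By max-flow min-cut, the minimum cut capacity equals the max flow.
In the residual graph, reachable from Hall: {Hall, C3}.
Min-cut edges: Hall→StairC (5), Hall→Exit (14), C3→StairC (3), C3→C4 (2), C3→C2 (4); capacity 5 + 14 + 3 + 2 + 4 = 28.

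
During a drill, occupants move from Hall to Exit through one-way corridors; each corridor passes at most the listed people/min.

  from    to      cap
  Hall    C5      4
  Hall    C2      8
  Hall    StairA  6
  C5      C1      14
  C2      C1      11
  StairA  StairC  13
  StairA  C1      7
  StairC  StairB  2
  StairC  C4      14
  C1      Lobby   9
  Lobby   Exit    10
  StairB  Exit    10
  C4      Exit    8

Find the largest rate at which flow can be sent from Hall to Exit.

15

Augment Hall→C5→C1→Lobby→Exit: bottleneck 4, flow now 4.
Augment Hall→C2→C1→Lobby→Exit: bottleneck 5, flow now 9.
Augment Hall→StairA→StairC→StairB→Exit: bottleneck 2, flow now 11.
Augment Hall→StairA→StairC→C4→Exit: bottleneck 4, flow now 15.
No augmenting path remains; maximum flow = 15.
In the residual graph, reachable from Hall: {Hall, C5, C2, C1}.
Min-cut edges: Hall→StairA (6), C1→Lobby (9); capacity 6 + 9 = 15.
This cut is saturated, so no flow can exceed 15.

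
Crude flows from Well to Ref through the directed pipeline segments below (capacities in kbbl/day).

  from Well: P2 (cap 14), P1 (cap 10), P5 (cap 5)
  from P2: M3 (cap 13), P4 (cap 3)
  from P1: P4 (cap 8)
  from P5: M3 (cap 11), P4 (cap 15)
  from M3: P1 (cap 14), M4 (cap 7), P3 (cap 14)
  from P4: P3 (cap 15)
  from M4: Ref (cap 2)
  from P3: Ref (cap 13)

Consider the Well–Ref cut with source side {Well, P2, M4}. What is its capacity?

33

Edges leaving {Well, P2, M4}: Well→P1 (10), Well→P5 (5), P2→M3 (13), P2→P4 (3), M4→Ref (2).
Cut capacity = 10 + 5 + 13 + 3 + 2 = 33.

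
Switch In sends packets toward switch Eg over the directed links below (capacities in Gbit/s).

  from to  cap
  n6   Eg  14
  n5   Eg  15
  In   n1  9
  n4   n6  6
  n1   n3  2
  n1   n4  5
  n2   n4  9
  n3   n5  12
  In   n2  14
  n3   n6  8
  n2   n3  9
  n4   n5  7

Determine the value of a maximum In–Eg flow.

Augment In→n1→n3→n5→Eg: bottleneck 2, flow now 2.
Augment In→n1→n4→n5→Eg: bottleneck 5, flow now 7.
Augment In→n2→n3→n5→Eg: bottleneck 8, flow now 15.
Augment In→n2→n3→n6→Eg: bottleneck 1, flow now 16.
Augment In→n2→n4→n6→Eg: bottleneck 5, flow now 21.
No augmenting path remains; maximum flow = 21.
In the residual graph, reachable from In: {In, n1}.
Min-cut edges: In→n2 (14), n1→n3 (2), n1→n4 (5); capacity 14 + 2 + 5 = 21.
This cut is saturated, so no flow can exceed 21.

21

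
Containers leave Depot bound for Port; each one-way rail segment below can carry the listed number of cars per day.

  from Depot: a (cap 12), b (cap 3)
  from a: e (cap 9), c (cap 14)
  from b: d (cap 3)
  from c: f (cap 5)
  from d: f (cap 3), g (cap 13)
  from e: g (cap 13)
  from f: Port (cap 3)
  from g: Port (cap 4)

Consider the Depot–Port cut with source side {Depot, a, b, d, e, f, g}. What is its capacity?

21

Edges leaving {Depot, a, b, d, e, f, g}: a→c (14), f→Port (3), g→Port (4).
Cut capacity = 14 + 3 + 4 = 21.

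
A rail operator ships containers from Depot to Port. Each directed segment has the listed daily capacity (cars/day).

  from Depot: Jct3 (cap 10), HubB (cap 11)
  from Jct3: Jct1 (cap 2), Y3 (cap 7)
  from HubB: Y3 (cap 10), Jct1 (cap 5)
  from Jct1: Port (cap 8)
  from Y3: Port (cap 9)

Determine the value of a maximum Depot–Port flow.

Augment Depot→Jct3→Jct1→Port: bottleneck 2, flow now 2.
Augment Depot→Jct3→Y3→Port: bottleneck 7, flow now 9.
Augment Depot→HubB→Jct1→Port: bottleneck 5, flow now 14.
Augment Depot→HubB→Y3→Port: bottleneck 2, flow now 16.
No augmenting path remains; maximum flow = 16.
In the residual graph, reachable from Depot: {Depot, Jct3, HubB, Y3}.
Min-cut edges: Jct3→Jct1 (2), HubB→Jct1 (5), Y3→Port (9); capacity 2 + 5 + 9 = 16.
This cut is saturated, so no flow can exceed 16.

16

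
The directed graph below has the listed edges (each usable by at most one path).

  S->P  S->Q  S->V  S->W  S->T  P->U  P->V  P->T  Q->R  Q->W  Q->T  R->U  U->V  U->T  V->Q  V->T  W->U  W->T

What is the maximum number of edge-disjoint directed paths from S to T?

Assign every edge capacity 1; by Menger, the answer equals the max flow.
Path S→T (+1); total 1.
Path S→P→T (+1); total 2.
Path S→Q→T (+1); total 3.
Path S→V→T (+1); total 4.
Path S→W→T (+1); total 5.
No residual S→T path; max flow = 5.
Certifying cut of size 5: {S→P, S→Q, S→T, S→V, S→W}.

5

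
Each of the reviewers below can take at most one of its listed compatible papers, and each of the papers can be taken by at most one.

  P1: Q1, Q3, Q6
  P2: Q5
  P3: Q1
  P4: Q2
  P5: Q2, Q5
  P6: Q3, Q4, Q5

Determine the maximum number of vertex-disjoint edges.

Unit-capacity flow: source→left, listed edges, right→sink; max matching = max flow.
Augmenting path P1→Q1 (+1); matched 1.
Augmenting path P2→Q5 (+1); matched 2.
Augmenting path P4→Q2 (+1); matched 3.
Augmenting path P6→Q3 (+1); matched 4.
Augmenting path P3→Q1→P1→Q6 (+1); matched 5.
No augmenting path remains; maximum matching = 5.
König certificate: {P1, P3, P6, Q2, Q5} is a vertex cover of size 5 (every listed pair touches it), so no matching can be larger.

5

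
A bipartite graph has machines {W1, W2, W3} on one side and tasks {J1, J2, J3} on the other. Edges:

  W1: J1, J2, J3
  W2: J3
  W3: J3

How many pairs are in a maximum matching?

2

Unit-capacity flow: source→left, listed edges, right→sink; max matching = max flow.
Augmenting path W1→J1 (+1); matched 1.
Augmenting path W2→J3 (+1); matched 2.
No augmenting path remains; maximum matching = 2.
König certificate: {W1, J3} is a vertex cover of size 2 (every listed pair touches it), so no matching can be larger.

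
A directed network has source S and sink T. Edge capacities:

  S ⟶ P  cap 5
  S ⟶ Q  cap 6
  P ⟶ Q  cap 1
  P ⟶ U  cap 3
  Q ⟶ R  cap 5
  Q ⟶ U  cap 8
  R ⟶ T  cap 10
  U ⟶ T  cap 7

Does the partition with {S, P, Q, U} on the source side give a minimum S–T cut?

Given cut capacity: 5 + 7 = 12.
Augment S→P→U→T: bottleneck 3, flow now 3.
Augment S→Q→R→T: bottleneck 5, flow now 8.
Augment S→Q→U→T: bottleneck 1, flow now 9.
Augment S→P→Q→U→T: bottleneck 1, flow now 10.
No augmenting path remains; maximum flow = 10.
In the residual graph, reachable from S: {S, P}.
Min-cut edges: S→Q (6), P→Q (1), P→U (3); capacity 6 + 1 + 3 = 10.
Cut capacity 12 exceeds the max flow 10, so it is not minimum.

No — its capacity is 12, but the minimum cut has capacity 10.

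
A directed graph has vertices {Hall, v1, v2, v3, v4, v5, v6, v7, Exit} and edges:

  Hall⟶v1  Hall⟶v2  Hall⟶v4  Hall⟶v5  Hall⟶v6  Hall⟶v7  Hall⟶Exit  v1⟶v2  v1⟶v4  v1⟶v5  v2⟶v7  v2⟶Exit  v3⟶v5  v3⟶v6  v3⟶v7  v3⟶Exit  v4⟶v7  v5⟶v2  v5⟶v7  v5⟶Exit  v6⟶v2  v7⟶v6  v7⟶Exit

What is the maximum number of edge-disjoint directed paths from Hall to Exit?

Assign every edge capacity 1; by Menger, the answer equals the max flow.
Path Hall→Exit (+1); total 1.
Path Hall→v2→Exit (+1); total 2.
Path Hall→v5→Exit (+1); total 3.
Path Hall→v7→Exit (+1); total 4.
No residual Hall→Exit path; max flow = 4.
Certifying cut of size 4: {Hall→Exit, v2→Exit, v5→Exit, v7→Exit}.

4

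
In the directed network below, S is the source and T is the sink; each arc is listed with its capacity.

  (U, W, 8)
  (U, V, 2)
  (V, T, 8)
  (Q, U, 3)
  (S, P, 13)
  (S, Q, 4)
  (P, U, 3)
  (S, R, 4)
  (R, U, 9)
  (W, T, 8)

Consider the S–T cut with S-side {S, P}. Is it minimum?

Given cut capacity: 4 + 4 + 3 = 11.
Augment S→P→U→V→T: bottleneck 2, flow now 2.
Augment S→P→U→W→T: bottleneck 1, flow now 3.
Augment S→Q→U→W→T: bottleneck 3, flow now 6.
Augment S→R→U→W→T: bottleneck 4, flow now 10.
No augmenting path remains; maximum flow = 10.
In the residual graph, reachable from S: {S, P, Q}.
Min-cut edges: S→R (4), P→U (3), Q→U (3); capacity 4 + 3 + 3 = 10.
Cut capacity 11 exceeds the max flow 10, so it is not minimum.

No — its capacity is 11, but the minimum cut has capacity 10.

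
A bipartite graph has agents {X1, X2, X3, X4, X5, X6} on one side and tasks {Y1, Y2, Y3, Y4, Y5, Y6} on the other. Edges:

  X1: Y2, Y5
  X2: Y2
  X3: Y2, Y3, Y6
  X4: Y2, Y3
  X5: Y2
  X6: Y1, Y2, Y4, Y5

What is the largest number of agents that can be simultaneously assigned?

5

Unit-capacity flow: source→left, listed edges, right→sink; max matching = max flow.
Augmenting path X1→Y2 (+1); matched 1.
Augmenting path X3→Y3 (+1); matched 2.
Augmenting path X6→Y1 (+1); matched 3.
Augmenting path X2→Y2→X1→Y5 (+1); matched 4.
Augmenting path X4→Y3→X3→Y6 (+1); matched 5.
No augmenting path remains; maximum matching = 5.
König certificate: {X1, X3, X4, X6, Y2} is a vertex cover of size 5 (every listed pair touches it), so no matching can be larger.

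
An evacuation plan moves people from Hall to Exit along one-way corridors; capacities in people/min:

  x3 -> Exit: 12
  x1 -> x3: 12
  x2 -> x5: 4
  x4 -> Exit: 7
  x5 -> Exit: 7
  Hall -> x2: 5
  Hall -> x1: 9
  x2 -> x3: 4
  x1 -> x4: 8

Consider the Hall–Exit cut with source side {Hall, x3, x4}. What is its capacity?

33

Edges leaving {Hall, x3, x4}: Hall→x1 (9), Hall→x2 (5), x3→Exit (12), x4→Exit (7).
Cut capacity = 9 + 5 + 12 + 7 = 33.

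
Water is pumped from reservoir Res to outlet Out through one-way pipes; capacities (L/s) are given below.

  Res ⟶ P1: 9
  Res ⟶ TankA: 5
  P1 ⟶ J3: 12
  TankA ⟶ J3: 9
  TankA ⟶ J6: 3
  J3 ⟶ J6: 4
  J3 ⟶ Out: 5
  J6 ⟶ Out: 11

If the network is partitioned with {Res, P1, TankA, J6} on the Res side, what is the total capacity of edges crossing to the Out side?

Edges leaving {Res, P1, TankA, J6}: P1→J3 (12), TankA→J3 (9), J6→Out (11).
Cut capacity = 12 + 9 + 11 = 32.

32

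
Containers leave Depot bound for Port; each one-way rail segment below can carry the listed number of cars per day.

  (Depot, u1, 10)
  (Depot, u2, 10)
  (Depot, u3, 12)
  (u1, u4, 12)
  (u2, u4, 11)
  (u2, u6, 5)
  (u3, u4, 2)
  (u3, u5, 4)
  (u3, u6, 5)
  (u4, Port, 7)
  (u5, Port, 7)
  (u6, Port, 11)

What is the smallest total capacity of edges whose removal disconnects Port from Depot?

Augment Depot→u1→u4→Port: bottleneck 7, flow now 7.
Augment Depot→u2→u6→Port: bottleneck 5, flow now 12.
Augment Depot→u3→u5→Port: bottleneck 4, flow now 16.
Augment Depot→u3→u6→Port: bottleneck 5, flow now 21.
No augmenting path remains; maximum flow = 21.
By max-flow min-cut, the minimum cut capacity equals the max flow.
In the residual graph, reachable from Depot: {Depot, u1, u2, u3, u4}.
Min-cut edges: u2→u6 (5), u3→u5 (4), u3→u6 (5), u4→Port (7); capacity 5 + 4 + 5 + 7 = 21.

21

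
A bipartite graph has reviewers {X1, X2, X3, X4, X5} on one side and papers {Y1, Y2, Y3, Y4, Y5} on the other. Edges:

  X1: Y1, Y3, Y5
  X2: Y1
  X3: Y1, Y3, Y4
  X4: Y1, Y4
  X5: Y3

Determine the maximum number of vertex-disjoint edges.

Unit-capacity flow: source→left, listed edges, right→sink; max matching = max flow.
Augmenting path X1→Y1 (+1); matched 1.
Augmenting path X3→Y3 (+1); matched 2.
Augmenting path X4→Y4 (+1); matched 3.
Augmenting path X2→Y1→X1→Y5 (+1); matched 4.
No augmenting path remains; maximum matching = 4.
König certificate: {X1, Y1, Y3, Y4} is a vertex cover of size 4 (every listed pair touches it), so no matching can be larger.

4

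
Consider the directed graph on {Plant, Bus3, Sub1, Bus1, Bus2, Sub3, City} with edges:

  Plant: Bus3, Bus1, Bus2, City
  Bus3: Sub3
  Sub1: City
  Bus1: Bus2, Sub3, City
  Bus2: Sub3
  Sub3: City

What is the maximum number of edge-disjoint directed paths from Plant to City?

3

Assign every edge capacity 1; by Menger, the answer equals the max flow.
Path Plant→City (+1); total 1.
Path Plant→Bus1→City (+1); total 2.
Path Plant→Bus3→Sub3→City (+1); total 3.
No residual Plant→City path; max flow = 3.
Certifying cut of size 3: {Plant→Bus1, Plant→City, Sub3→City}.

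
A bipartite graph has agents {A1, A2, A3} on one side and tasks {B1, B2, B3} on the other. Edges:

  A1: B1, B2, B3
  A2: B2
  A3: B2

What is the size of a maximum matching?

2

Unit-capacity flow: source→left, listed edges, right→sink; max matching = max flow.
Augmenting path A1→B1 (+1); matched 1.
Augmenting path A2→B2 (+1); matched 2.
No augmenting path remains; maximum matching = 2.
König certificate: {A1, B2} is a vertex cover of size 2 (every listed pair touches it), so no matching can be larger.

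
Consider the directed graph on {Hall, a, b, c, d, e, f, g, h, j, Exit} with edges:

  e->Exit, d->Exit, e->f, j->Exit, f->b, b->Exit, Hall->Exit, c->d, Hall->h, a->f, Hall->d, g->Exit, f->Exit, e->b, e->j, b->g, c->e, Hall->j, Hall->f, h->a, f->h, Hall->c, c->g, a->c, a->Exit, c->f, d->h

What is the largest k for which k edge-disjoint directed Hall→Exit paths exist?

6

Assign every edge capacity 1; by Menger, the answer equals the max flow.
Path Hall→Exit (+1); total 1.
Path Hall→d→Exit (+1); total 2.
Path Hall→f→Exit (+1); total 3.
Path Hall→j→Exit (+1); total 4.
Path Hall→c→e→Exit (+1); total 5.
Path Hall→h→a→Exit (+1); total 6.
No residual Hall→Exit path; max flow = 6.
Certifying cut of size 6: {Hall→Exit, Hall→c, Hall→d, Hall→f, Hall→h, Hall→j}.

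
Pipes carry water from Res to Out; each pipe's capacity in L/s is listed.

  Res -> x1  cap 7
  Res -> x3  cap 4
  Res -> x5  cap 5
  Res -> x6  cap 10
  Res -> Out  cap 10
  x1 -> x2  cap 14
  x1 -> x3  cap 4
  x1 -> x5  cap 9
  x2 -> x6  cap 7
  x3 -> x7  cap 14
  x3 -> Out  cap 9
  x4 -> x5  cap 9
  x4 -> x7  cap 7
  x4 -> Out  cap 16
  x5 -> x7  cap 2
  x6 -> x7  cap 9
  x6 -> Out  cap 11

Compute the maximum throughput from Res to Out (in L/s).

Augment Res→Out: bottleneck 10, flow now 10.
Augment Res→x3→Out: bottleneck 4, flow now 14.
Augment Res→x6→Out: bottleneck 10, flow now 24.
Augment Res→x1→x3→Out: bottleneck 4, flow now 28.
Augment Res→x1→x2→x6→Out: bottleneck 1, flow now 29.
No augmenting path remains; maximum flow = 29.
In the residual graph, reachable from Res: {Res, x1, x2, x5, x6, x7}.
Min-cut edges: Res→x3 (4), Res→Out (10), x1→x3 (4), x6→Out (11); capacity 4 + 10 + 4 + 11 = 29.
This cut is saturated, so no flow can exceed 29.

29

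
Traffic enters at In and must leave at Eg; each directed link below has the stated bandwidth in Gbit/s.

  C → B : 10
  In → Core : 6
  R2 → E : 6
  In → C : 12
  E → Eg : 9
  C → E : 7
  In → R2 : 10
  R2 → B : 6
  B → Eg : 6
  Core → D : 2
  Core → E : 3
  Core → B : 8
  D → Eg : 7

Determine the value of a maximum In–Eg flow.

17

Augment In→R2→B→Eg: bottleneck 6, flow now 6.
Augment In→R2→E→Eg: bottleneck 4, flow now 10.
Augment In→Core→D→Eg: bottleneck 2, flow now 12.
Augment In→Core→E→Eg: bottleneck 3, flow now 15.
Augment In→C→E→Eg: bottleneck 2, flow now 17.
No augmenting path remains; maximum flow = 17.
In the residual graph, reachable from In: {In, R2, Core, C, B, E}.
Min-cut edges: Core→D (2), B→Eg (6), E→Eg (9); capacity 2 + 6 + 9 = 17.
This cut is saturated, so no flow can exceed 17.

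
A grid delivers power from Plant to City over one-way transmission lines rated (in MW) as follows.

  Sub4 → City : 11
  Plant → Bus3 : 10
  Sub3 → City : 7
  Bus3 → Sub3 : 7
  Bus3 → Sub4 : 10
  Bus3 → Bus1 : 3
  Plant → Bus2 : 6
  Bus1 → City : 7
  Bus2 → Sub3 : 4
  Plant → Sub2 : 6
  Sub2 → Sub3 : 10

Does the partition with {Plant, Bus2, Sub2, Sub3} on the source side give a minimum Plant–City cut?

Yes — it is a minimum cut (capacity 17).

Given cut capacity: 10 + 7 = 17.
Augment Plant→Bus2→Sub3→City: bottleneck 4, flow now 4.
Augment Plant→Bus3→Bus1→City: bottleneck 3, flow now 7.
Augment Plant→Bus3→Sub3→City: bottleneck 3, flow now 10.
Augment Plant→Bus3→Sub4→City: bottleneck 4, flow now 14.
Augment Plant→Sub2→Sub3→Bus3→Sub4→City: bottleneck 3, flow now 17. (uses reverse residual edge)
No augmenting path remains; maximum flow = 17.
Cut capacity 17 equals the max flow, so it is a minimum cut.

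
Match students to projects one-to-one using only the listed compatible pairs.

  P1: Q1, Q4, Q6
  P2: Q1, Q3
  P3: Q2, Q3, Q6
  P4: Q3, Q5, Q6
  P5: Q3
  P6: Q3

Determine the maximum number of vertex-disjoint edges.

Unit-capacity flow: source→left, listed edges, right→sink; max matching = max flow.
Augmenting path P1→Q1 (+1); matched 1.
Augmenting path P2→Q3 (+1); matched 2.
Augmenting path P3→Q2 (+1); matched 3.
Augmenting path P4→Q5 (+1); matched 4.
Augmenting path P5→Q3→P2→Q1→P1→Q4 (+1); matched 5.
No augmenting path remains; maximum matching = 5.
König certificate: {P1, P2, P3, P4, Q3} is a vertex cover of size 5 (every listed pair touches it), so no matching can be larger.

5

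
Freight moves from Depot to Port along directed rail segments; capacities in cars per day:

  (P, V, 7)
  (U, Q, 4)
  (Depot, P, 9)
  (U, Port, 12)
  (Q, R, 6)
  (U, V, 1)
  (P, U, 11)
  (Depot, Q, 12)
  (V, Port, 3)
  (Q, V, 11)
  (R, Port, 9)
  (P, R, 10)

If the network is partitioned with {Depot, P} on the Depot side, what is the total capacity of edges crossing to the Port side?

40

Edges leaving {Depot, P}: Depot→Q (12), P→R (10), P→U (11), P→V (7).
Cut capacity = 12 + 10 + 11 + 7 = 40.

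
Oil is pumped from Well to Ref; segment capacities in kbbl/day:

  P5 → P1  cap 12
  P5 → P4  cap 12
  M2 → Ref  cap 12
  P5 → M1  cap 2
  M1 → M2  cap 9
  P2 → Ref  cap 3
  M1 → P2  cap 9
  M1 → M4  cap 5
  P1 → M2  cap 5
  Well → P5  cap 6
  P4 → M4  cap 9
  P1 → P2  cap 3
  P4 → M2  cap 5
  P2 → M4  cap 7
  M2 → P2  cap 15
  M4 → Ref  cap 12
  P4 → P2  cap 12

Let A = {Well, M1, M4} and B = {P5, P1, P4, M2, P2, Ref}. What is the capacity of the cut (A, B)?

36

Edges leaving {Well, M1, M4}: Well→P5 (6), M1→M2 (9), M1→P2 (9), M4→Ref (12).
Cut capacity = 6 + 9 + 9 + 12 = 36.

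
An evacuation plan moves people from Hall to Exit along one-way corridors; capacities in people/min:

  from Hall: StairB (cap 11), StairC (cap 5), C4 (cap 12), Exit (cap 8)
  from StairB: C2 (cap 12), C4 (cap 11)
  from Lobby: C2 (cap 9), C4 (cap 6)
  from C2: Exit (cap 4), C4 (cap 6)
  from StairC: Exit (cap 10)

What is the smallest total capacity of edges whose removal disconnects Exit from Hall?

Augment Hall→Exit: bottleneck 8, flow now 8.
Augment Hall→StairC→Exit: bottleneck 5, flow now 13.
Augment Hall→StairB→C2→Exit: bottleneck 4, flow now 17.
No augmenting path remains; maximum flow = 17.
By max-flow min-cut, the minimum cut capacity equals the max flow.
In the residual graph, reachable from Hall: {Hall, StairB, C2, C4}.
Min-cut edges: Hall→StairC (5), Hall→Exit (8), C2→Exit (4); capacity 5 + 8 + 4 = 17.

17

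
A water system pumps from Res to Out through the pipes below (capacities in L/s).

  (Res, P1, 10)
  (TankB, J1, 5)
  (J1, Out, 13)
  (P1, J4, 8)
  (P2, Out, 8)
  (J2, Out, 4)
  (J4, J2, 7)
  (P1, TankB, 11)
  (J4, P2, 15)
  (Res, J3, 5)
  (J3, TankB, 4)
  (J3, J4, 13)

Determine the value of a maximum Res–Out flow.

Augment Res→P1→J4→P2→Out: bottleneck 8, flow now 8.
Augment Res→P1→TankB→J1→Out: bottleneck 2, flow now 10.
Augment Res→J3→J4→J2→Out: bottleneck 4, flow now 14.
Augment Res→J3→TankB→J1→Out: bottleneck 1, flow now 15.
No augmenting path remains; maximum flow = 15.
In the residual graph, reachable from Res: {Res}.
Min-cut edges: Res→P1 (10), Res→J3 (5); capacity 10 + 5 = 15.
This cut is saturated, so no flow can exceed 15.

15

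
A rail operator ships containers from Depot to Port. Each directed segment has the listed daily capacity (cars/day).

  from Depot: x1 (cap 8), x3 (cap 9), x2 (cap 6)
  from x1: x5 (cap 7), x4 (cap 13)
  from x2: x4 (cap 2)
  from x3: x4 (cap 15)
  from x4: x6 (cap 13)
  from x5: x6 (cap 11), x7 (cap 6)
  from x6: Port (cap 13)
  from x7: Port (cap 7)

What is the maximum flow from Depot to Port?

Augment Depot→x1→x4→x6→Port: bottleneck 8, flow now 8.
Augment Depot→x2→x4→x6→Port: bottleneck 2, flow now 10.
Augment Depot→x3→x4→x6→Port: bottleneck 3, flow now 13.
Augment Depot→x3→x4→x1→x5→x7→Port: bottleneck 6, flow now 19. (uses reverse residual edge)
No augmenting path remains; maximum flow = 19.
In the residual graph, reachable from Depot: {Depot, x2}.
Min-cut edges: Depot→x1 (8), Depot→x3 (9), x2→x4 (2); capacity 8 + 9 + 2 = 19.
This cut is saturated, so no flow can exceed 19.

19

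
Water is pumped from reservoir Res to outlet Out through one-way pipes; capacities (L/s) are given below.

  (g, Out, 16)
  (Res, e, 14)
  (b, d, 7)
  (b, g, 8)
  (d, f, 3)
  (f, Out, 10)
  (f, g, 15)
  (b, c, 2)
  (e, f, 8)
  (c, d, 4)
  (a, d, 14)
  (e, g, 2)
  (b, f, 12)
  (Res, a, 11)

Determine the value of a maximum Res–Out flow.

Augment Res→e→f→Out: bottleneck 8, flow now 8.
Augment Res→e→g→Out: bottleneck 2, flow now 10.
Augment Res→a→d→f→Out: bottleneck 2, flow now 12.
Augment Res→a→d→f→g→Out: bottleneck 1, flow now 13.
No augmenting path remains; maximum flow = 13.
In the residual graph, reachable from Res: {Res, a, d, e}.
Min-cut edges: d→f (3), e→f (8), e→g (2); capacity 3 + 8 + 2 = 13.
This cut is saturated, so no flow can exceed 13.

13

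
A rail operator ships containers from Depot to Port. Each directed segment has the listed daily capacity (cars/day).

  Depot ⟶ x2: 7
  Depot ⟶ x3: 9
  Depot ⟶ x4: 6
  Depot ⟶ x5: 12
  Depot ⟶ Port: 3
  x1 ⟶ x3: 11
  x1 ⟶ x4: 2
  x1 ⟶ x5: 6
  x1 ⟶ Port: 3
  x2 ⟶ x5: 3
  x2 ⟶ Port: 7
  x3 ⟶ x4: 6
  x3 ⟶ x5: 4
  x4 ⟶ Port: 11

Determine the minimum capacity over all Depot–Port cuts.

21

Augment Depot→Port: bottleneck 3, flow now 3.
Augment Depot→x2→Port: bottleneck 7, flow now 10.
Augment Depot→x4→Port: bottleneck 6, flow now 16.
Augment Depot→x3→x4→Port: bottleneck 5, flow now 21.
No augmenting path remains; maximum flow = 21.
By max-flow min-cut, the minimum cut capacity equals the max flow.
In the residual graph, reachable from Depot: {Depot, x3, x4, x5}.
Min-cut edges: Depot→x2 (7), Depot→Port (3), x4→Port (11); capacity 7 + 3 + 11 = 21.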